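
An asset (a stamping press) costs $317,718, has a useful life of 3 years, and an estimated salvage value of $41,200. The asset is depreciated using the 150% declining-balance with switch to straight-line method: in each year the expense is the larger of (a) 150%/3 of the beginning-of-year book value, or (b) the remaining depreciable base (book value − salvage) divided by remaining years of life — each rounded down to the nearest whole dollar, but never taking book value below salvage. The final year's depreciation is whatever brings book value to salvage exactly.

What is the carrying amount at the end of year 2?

$79,430

Depreciable base = $317,718 − $41,200 = $276,518.
Year 1: DB = ⌊$317,718 × 150%/3⌋ = $158,859; SL = ⌊$276,518/3⌋ = $92,172 → take DB $158,859. Book value $158,859.
Year 2: DB = ⌊$158,859 × 150%/3⌋ = $79,429; SL = ⌊$117,659/2⌋ = $58,829 → take DB $79,429. Book value $79,430.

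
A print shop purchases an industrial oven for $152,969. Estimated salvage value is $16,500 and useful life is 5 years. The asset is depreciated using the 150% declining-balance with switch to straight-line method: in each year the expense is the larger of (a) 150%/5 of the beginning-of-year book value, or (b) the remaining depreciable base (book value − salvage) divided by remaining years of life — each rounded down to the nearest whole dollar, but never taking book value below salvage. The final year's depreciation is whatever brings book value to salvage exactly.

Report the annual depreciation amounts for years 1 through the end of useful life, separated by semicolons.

$45,890; $32,123; $22,486; $17,985; $17,985

Depreciable base = $152,969 − $16,500 = $136,469.
Year 1: DB = ⌊$152,969 × 150%/5⌋ = $45,890; SL = ⌊$136,469/5⌋ = $27,293 → take DB $45,890. Book value $107,079.
Year 2: DB = ⌊$107,079 × 150%/5⌋ = $32,123; SL = ⌊$90,579/4⌋ = $22,644 → take DB $32,123. Book value $74,956.
Year 3: DB = ⌊$74,956 × 150%/5⌋ = $22,486; SL = ⌊$58,456/3⌋ = $19,485 → take DB $22,486. Book value $52,470.
Year 4: DB = ⌊$52,470 × 150%/5⌋ = $15,741; SL = ⌊$35,970/2⌋ = $17,985 → take SL $17,985. Book value $34,485.
Year 5 (final): $34,485 − $16,500 = $17,985. Book value $16,500.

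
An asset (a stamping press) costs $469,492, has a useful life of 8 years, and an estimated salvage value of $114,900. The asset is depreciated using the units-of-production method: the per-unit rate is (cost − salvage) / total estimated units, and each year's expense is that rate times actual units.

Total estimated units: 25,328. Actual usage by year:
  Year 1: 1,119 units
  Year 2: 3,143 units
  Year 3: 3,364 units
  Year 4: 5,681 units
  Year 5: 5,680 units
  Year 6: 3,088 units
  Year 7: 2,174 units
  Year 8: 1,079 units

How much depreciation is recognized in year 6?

Depreciable base = $469,492 − $114,900 = $354,592.
Rate = $354,592 / 25,328 units = $14 per unit.
Year 1: 1,119 × $14 = $15,666. Book value $453,826.
Year 2: 3,143 × $14 = $44,002. Book value $409,824.
Year 3: 3,364 × $14 = $47,096. Book value $362,728.
Year 4: 5,681 × $14 = $79,534. Book value $283,194.
Year 5: 5,680 × $14 = $79,520. Book value $203,674.
Year 6: 3,088 × $14 = $43,232. Book value $160,442.

$43,232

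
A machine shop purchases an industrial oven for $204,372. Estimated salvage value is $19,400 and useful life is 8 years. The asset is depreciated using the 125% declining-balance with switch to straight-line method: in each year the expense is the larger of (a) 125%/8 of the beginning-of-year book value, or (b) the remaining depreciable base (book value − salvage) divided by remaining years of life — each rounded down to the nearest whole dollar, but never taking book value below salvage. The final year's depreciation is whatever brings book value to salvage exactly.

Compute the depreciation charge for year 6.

Depreciable base = $204,372 − $19,400 = $184,972.
Year 1: DB = ⌊$204,372 × 125%/8⌋ = $31,933; SL = ⌊$184,972/8⌋ = $23,121 → take DB $31,933. Book value $172,439.
Year 2: DB = ⌊$172,439 × 125%/8⌋ = $26,943; SL = ⌊$153,039/7⌋ = $21,862 → take DB $26,943. Book value $145,496.
Year 3: DB = ⌊$145,496 × 125%/8⌋ = $22,733; SL = ⌊$126,096/6⌋ = $21,016 → take DB $22,733. Book value $122,763.
Year 4: DB = ⌊$122,763 × 125%/8⌋ = $19,181; SL = ⌊$103,363/5⌋ = $20,672 → take SL $20,672. Book value $102,091.
Year 5: DB = ⌊$102,091 × 125%/8⌋ = $15,951; SL = ⌊$82,691/4⌋ = $20,672 → take SL $20,672. Book value $81,419.
Year 6: DB = ⌊$81,419 × 125%/8⌋ = $12,721; SL = ⌊$62,019/3⌋ = $20,673 → take SL $20,673. Book value $60,746.

$20,673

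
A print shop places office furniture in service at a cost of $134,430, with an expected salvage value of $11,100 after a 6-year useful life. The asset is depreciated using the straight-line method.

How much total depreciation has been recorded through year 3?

$61,665

Depreciable base = $134,430 − $11,100 = $123,330.
Annual expense = $123,330 / 6 = $20,555.
End of year 1: book value $113,875.
End of year 2: book value $93,320.
End of year 3: book value $72,765.
Accumulated through year 3 = $134,430 − $72,765 = $61,665.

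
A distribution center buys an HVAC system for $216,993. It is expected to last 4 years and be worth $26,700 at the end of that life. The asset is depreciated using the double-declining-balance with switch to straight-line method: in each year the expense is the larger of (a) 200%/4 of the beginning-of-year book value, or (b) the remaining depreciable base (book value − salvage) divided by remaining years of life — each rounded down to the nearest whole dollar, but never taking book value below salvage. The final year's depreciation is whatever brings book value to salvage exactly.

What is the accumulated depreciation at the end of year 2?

Depreciable base = $216,993 − $26,700 = $190,293.
Year 1: DB = ⌊$216,993 × 200%/4⌋ = $108,496; SL = ⌊$190,293/4⌋ = $47,573 → take DB $108,496. Book value $108,497.
Year 2: DB = ⌊$108,497 × 200%/4⌋ = $54,248; SL = ⌊$81,797/3⌋ = $27,265 → take DB $54,248. Book value $54,249.
Accumulated through year 2 = $216,993 − $54,249 = $162,744.

$162,744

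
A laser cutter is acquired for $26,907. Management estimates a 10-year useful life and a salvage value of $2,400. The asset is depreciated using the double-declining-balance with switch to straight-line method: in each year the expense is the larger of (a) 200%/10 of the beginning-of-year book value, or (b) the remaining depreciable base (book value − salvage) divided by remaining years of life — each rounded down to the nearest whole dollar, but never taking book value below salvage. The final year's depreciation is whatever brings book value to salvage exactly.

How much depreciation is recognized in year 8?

Depreciable base = $26,907 − $2,400 = $24,507.
Year 1: DB = ⌊$26,907 × 200%/10⌋ = $5,381; SL = ⌊$24,507/10⌋ = $2,450 → take DB $5,381. Book value $21,526.
Year 2: DB = ⌊$21,526 × 200%/10⌋ = $4,305; SL = ⌊$19,126/9⌋ = $2,125 → take DB $4,305. Book value $17,221.
Year 3: DB = ⌊$17,221 × 200%/10⌋ = $3,444; SL = ⌊$14,821/8⌋ = $1,852 → take DB $3,444. Book value $13,777.
Year 4: DB = ⌊$13,777 × 200%/10⌋ = $2,755; SL = ⌊$11,377/7⌋ = $1,625 → take DB $2,755. Book value $11,022.
Year 5: DB = ⌊$11,022 × 200%/10⌋ = $2,204; SL = ⌊$8,622/6⌋ = $1,437 → take DB $2,204. Book value $8,818.
Year 6: DB = ⌊$8,818 × 200%/10⌋ = $1,763; SL = ⌊$6,418/5⌋ = $1,283 → take DB $1,763. Book value $7,055.
Year 7: DB = ⌊$7,055 × 200%/10⌋ = $1,411; SL = ⌊$4,655/4⌋ = $1,163 → take DB $1,411. Book value $5,644.
Year 8: DB = ⌊$5,644 × 200%/10⌋ = $1,128; SL = ⌊$3,244/3⌋ = $1,081 → take DB $1,128. Book value $4,516.

$1,128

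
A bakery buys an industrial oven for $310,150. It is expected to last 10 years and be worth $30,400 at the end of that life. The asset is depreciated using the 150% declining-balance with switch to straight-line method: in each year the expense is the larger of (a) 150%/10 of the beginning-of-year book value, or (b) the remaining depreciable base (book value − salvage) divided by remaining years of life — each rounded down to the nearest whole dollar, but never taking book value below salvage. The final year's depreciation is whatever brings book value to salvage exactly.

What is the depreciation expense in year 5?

Depreciable base = $310,150 − $30,400 = $279,750.
Year 1: DB = ⌊$310,150 × 150%/10⌋ = $46,522; SL = ⌊$279,750/10⌋ = $27,975 → take DB $46,522. Book value $263,628.
Year 2: DB = ⌊$263,628 × 150%/10⌋ = $39,544; SL = ⌊$233,228/9⌋ = $25,914 → take DB $39,544. Book value $224,084.
Year 3: DB = ⌊$224,084 × 150%/10⌋ = $33,612; SL = ⌊$193,684/8⌋ = $24,210 → take DB $33,612. Book value $190,472.
Year 4: DB = ⌊$190,472 × 150%/10⌋ = $28,570; SL = ⌊$160,072/7⌋ = $22,867 → take DB $28,570. Book value $161,902.
Year 5: DB = ⌊$161,902 × 150%/10⌋ = $24,285; SL = ⌊$131,502/6⌋ = $21,917 → take DB $24,285. Book value $137,617.

$24,285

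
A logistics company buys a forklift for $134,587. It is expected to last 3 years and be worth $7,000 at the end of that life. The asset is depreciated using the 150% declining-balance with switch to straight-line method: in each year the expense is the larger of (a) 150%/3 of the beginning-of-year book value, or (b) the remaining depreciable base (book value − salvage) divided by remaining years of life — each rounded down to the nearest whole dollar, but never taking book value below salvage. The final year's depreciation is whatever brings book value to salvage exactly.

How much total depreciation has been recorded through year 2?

Depreciable base = $134,587 − $7,000 = $127,587.
Year 1: DB = ⌊$134,587 × 150%/3⌋ = $67,293; SL = ⌊$127,587/3⌋ = $42,529 → take DB $67,293. Book value $67,294.
Year 2: DB = ⌊$67,294 × 150%/3⌋ = $33,647; SL = ⌊$60,294/2⌋ = $30,147 → take DB $33,647. Book value $33,647.
Accumulated through year 2 = $134,587 − $33,647 = $100,940.

$100,940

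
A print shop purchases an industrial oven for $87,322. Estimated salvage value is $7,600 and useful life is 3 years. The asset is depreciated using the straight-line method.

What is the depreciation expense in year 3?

$26,574

Depreciable base = $87,322 − $7,600 = $79,722.
Annual expense = $79,722 / 3 = $26,574.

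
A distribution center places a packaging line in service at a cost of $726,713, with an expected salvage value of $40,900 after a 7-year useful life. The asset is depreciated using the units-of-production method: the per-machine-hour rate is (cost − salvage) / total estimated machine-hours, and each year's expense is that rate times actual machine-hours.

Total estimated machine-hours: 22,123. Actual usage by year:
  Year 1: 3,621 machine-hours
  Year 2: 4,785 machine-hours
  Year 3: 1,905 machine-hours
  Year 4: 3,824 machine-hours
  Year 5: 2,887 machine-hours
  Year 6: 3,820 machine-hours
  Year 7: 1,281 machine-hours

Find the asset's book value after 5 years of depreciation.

$199,031

Depreciable base = $726,713 − $40,900 = $685,813.
Rate = $685,813 / 22,123 machine-hours = $31 per machine-hour.
Year 1: 3,621 × $31 = $112,251. Book value $614,462.
Year 2: 4,785 × $31 = $148,335. Book value $466,127.
Year 3: 1,905 × $31 = $59,055. Book value $407,072.
Year 4: 3,824 × $31 = $118,544. Book value $288,528.
Year 5: 2,887 × $31 = $89,497. Book value $199,031.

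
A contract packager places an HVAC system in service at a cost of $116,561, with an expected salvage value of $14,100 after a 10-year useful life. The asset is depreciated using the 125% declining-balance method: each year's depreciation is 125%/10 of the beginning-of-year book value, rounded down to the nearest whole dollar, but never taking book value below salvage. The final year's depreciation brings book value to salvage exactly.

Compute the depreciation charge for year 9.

$5,006

Depreciable base = $116,561 − $14,100 = $102,461.
Year 1: ⌊$116,561 × 125%/10⌋ = $14,570. Book value $101,991.
Year 2: ⌊$101,991 × 125%/10⌋ = $12,748. Book value $89,243.
Year 3: ⌊$89,243 × 125%/10⌋ = $11,155. Book value $78,088.
Year 4: ⌊$78,088 × 125%/10⌋ = $9,761. Book value $68,327.
Year 5: ⌊$68,327 × 125%/10⌋ = $8,540. Book value $59,787.
Year 6: ⌊$59,787 × 125%/10⌋ = $7,473. Book value $52,314.
Year 7: ⌊$52,314 × 125%/10⌋ = $6,539. Book value $45,775.
Year 8: ⌊$45,775 × 125%/10⌋ = $5,721. Book value $40,054.
Year 9: ⌊$40,054 × 125%/10⌋ = $5,006. Book value $35,048.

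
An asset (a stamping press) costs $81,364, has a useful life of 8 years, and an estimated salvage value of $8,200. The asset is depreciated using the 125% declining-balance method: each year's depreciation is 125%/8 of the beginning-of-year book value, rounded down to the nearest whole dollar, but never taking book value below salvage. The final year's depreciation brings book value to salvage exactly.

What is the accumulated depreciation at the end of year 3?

Depreciable base = $81,364 − $8,200 = $73,164.
Year 1: ⌊$81,364 × 125%/8⌋ = $12,713. Book value $68,651.
Year 2: ⌊$68,651 × 125%/8⌋ = $10,726. Book value $57,925.
Year 3: ⌊$57,925 × 125%/8⌋ = $9,050. Book value $48,875.
Accumulated through year 3 = $81,364 − $48,875 = $32,489.

$32,489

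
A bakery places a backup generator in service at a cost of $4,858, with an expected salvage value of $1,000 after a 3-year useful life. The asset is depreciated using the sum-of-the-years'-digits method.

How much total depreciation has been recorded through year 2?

Depreciable base = $4,858 − $1,000 = $3,858.
Sum of the years' digits = 3+2+1 = 6.
Year 1: $3,858 × 3/6 = $1,929. Book value $2,929.
Year 2: $3,858 × 2/6 = $1,286. Book value $1,643.
Accumulated through year 2 = $4,858 − $1,643 = $3,215.

$3,215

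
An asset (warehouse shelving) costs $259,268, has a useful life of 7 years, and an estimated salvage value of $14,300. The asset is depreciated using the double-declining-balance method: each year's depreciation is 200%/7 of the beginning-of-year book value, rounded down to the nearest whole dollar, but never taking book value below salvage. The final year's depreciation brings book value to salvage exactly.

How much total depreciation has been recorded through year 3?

$164,782

Depreciable base = $259,268 − $14,300 = $244,968.
Year 1: ⌊$259,268 × 200%/7⌋ = $74,076. Book value $185,192.
Year 2: ⌊$185,192 × 200%/7⌋ = $52,912. Book value $132,280.
Year 3: ⌊$132,280 × 200%/7⌋ = $37,794. Book value $94,486.
Accumulated through year 3 = $259,268 − $94,486 = $164,782.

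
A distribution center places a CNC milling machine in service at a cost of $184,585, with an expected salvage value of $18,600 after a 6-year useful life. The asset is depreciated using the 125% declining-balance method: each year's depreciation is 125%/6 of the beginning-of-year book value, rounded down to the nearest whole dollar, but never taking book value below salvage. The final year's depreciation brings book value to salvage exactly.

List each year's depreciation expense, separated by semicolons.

$38,455; $30,443; $24,101; $19,080; $15,105; $38,801

Depreciable base = $184,585 − $18,600 = $165,985.
Year 1: ⌊$184,585 × 125%/6⌋ = $38,455. Book value $146,130.
Year 2: ⌊$146,130 × 125%/6⌋ = $30,443. Book value $115,687.
Year 3: ⌊$115,687 × 125%/6⌋ = $24,101. Book value $91,586.
Year 4: ⌊$91,586 × 125%/6⌋ = $19,080. Book value $72,506.
Year 5: ⌊$72,506 × 125%/6⌋ = $15,105. Book value $57,401.
Year 6 (final): $57,401 − $18,600 = $38,801. Book value $18,600.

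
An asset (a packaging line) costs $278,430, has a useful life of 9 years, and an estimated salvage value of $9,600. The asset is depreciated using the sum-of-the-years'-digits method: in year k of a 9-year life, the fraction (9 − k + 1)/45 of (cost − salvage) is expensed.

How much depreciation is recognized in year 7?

Depreciable base = $278,430 − $9,600 = $268,830.
Sum of the years' digits = 9+8+7+6+5+4+3+2+1 = 45.
Year 1: $268,830 × 9/45 = $53,766. Book value $224,664.
Year 2: $268,830 × 8/45 = $47,792. Book value $176,872.
Year 3: $268,830 × 7/45 = $41,818. Book value $135,054.
Year 4: $268,830 × 6/45 = $35,844. Book value $99,210.
Year 5: $268,830 × 5/45 = $29,870. Book value $69,340.
Year 6: $268,830 × 4/45 = $23,896. Book value $45,444.
Year 7: $268,830 × 3/45 = $17,922. Book value $27,522.

$17,922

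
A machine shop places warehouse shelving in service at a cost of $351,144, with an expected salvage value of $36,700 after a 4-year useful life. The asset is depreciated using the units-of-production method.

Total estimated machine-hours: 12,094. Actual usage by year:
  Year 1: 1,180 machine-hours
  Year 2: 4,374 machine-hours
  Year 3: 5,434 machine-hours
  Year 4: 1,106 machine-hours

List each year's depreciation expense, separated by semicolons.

Depreciable base = $351,144 − $36,700 = $314,444.
Rate = $314,444 / 12,094 machine-hours = $26 per machine-hour.
Year 1: 1,180 × $26 = $30,680. Book value $320,464.
Year 2: 4,374 × $26 = $113,724. Book value $206,740.
Year 3: 5,434 × $26 = $141,284. Book value $65,456.
Year 4: 1,106 × $26 = $28,756. Book value $36,700.

$30,680; $113,724; $141,284; $28,756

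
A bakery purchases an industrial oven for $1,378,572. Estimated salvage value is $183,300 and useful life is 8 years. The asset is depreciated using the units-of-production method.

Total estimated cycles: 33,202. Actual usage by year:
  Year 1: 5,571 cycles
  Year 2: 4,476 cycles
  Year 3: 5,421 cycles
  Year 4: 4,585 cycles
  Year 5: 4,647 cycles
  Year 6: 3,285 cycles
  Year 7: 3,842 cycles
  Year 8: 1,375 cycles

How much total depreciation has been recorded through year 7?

$1,145,772

Depreciable base = $1,378,572 − $183,300 = $1,195,272.
Rate = $1,195,272 / 33,202 cycles = $36 per cycle.
Year 1: 5,571 × $36 = $200,556. Book value $1,178,016.
Year 2: 4,476 × $36 = $161,136. Book value $1,016,880.
Year 3: 5,421 × $36 = $195,156. Book value $821,724.
Year 4: 4,585 × $36 = $165,060. Book value $656,664.
Year 5: 4,647 × $36 = $167,292. Book value $489,372.
Year 6: 3,285 × $36 = $118,260. Book value $371,112.
Year 7: 3,842 × $36 = $138,312. Book value $232,800.
Accumulated through year 7 = $1,378,572 − $232,800 = $1,145,772.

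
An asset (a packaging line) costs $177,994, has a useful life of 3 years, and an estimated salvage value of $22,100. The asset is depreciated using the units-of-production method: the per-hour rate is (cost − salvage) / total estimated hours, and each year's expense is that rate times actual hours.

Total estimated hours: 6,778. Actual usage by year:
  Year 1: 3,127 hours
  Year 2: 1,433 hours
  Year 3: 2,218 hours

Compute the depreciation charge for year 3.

$51,014

Depreciable base = $177,994 − $22,100 = $155,894.
Rate = $155,894 / 6,778 hours = $23 per hour.
Year 1: 3,127 × $23 = $71,921. Book value $106,073.
Year 2: 1,433 × $23 = $32,959. Book value $73,114.
Year 3: 2,218 × $23 = $51,014. Book value $22,100.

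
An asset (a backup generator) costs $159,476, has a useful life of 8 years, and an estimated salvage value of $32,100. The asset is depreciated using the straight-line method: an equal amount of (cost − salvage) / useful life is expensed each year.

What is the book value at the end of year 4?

Depreciable base = $159,476 − $32,100 = $127,376.
Annual expense = $127,376 / 8 = $15,922.
End of year 1: book value $143,554.
End of year 2: book value $127,632.
End of year 3: book value $111,710.
End of year 4: book value $95,788.

$95,788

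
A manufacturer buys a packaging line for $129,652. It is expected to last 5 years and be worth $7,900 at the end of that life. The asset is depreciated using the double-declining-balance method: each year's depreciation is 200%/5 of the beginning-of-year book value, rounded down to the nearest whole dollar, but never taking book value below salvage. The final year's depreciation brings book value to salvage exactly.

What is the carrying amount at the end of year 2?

Depreciable base = $129,652 − $7,900 = $121,752.
Year 1: ⌊$129,652 × 200%/5⌋ = $51,860. Book value $77,792.
Year 2: ⌊$77,792 × 200%/5⌋ = $31,116. Book value $46,676.

$46,676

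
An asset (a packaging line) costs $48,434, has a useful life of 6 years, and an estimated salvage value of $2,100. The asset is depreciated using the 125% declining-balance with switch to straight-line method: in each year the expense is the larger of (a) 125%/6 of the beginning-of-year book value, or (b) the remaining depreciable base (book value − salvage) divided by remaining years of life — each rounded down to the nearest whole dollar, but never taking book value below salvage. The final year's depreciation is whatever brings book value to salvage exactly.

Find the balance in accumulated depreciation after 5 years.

$39,270

Depreciable base = $48,434 − $2,100 = $46,334.
Year 1: DB = ⌊$48,434 × 125%/6⌋ = $10,090; SL = ⌊$46,334/6⌋ = $7,722 → take DB $10,090. Book value $38,344.
Year 2: DB = ⌊$38,344 × 125%/6⌋ = $7,988; SL = ⌊$36,244/5⌋ = $7,248 → take DB $7,988. Book value $30,356.
Year 3: DB = ⌊$30,356 × 125%/6⌋ = $6,324; SL = ⌊$28,256/4⌋ = $7,064 → take SL $7,064. Book value $23,292.
Year 4: DB = ⌊$23,292 × 125%/6⌋ = $4,852; SL = ⌊$21,192/3⌋ = $7,064 → take SL $7,064. Book value $16,228.
Year 5: DB = ⌊$16,228 × 125%/6⌋ = $3,380; SL = ⌊$14,128/2⌋ = $7,064 → take SL $7,064. Book value $9,164.
Accumulated through year 5 = $48,434 − $9,164 = $39,270.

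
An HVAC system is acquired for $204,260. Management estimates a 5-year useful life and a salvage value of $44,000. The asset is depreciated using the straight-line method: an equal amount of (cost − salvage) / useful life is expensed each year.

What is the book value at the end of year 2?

$140,156

Depreciable base = $204,260 − $44,000 = $160,260.
Annual expense = $160,260 / 5 = $32,052.
End of year 1: book value $172,208.
End of year 2: book value $140,156.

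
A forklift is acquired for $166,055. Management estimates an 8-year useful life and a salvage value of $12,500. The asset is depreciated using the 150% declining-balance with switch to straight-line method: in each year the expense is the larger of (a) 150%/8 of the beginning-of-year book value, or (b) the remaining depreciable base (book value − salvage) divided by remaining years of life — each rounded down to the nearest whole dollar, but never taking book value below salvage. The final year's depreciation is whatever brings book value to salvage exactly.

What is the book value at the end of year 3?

$89,069

Depreciable base = $166,055 − $12,500 = $153,555.
Year 1: DB = ⌊$166,055 × 150%/8⌋ = $31,135; SL = ⌊$153,555/8⌋ = $19,194 → take DB $31,135. Book value $134,920.
Year 2: DB = ⌊$134,920 × 150%/8⌋ = $25,297; SL = ⌊$122,420/7⌋ = $17,488 → take DB $25,297. Book value $109,623.
Year 3: DB = ⌊$109,623 × 150%/8⌋ = $20,554; SL = ⌊$97,123/6⌋ = $16,187 → take DB $20,554. Book value $89,069.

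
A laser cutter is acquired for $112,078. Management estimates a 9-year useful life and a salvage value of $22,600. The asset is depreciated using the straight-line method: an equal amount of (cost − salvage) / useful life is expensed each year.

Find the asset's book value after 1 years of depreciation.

$102,136

Depreciable base = $112,078 − $22,600 = $89,478.
Annual expense = $89,478 / 9 = $9,942.
End of year 1: book value $102,136.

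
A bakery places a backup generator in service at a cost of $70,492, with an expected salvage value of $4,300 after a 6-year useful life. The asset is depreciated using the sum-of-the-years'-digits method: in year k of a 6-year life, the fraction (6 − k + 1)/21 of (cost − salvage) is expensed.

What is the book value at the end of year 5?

Depreciable base = $70,492 − $4,300 = $66,192.
Sum of the years' digits = 6+5+4+3+2+1 = 21.
Year 1: $66,192 × 6/21 = $18,912. Book value $51,580.
Year 2: $66,192 × 5/21 = $15,760. Book value $35,820.
Year 3: $66,192 × 4/21 = $12,608. Book value $23,212.
Year 4: $66,192 × 3/21 = $9,456. Book value $13,756.
Year 5: $66,192 × 2/21 = $6,304. Book value $7,452.

$7,452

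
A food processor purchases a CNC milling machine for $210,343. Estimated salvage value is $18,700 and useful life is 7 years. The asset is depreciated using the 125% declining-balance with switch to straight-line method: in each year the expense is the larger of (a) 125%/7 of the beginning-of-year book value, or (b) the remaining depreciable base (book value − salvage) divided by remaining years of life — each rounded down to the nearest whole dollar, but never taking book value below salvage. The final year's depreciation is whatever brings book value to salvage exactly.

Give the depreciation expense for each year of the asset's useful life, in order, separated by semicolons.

Depreciable base = $210,343 − $18,700 = $191,643.
Year 1: DB = ⌊$210,343 × 125%/7⌋ = $37,561; SL = ⌊$191,643/7⌋ = $27,377 → take DB $37,561. Book value $172,782.
Year 2: DB = ⌊$172,782 × 125%/7⌋ = $30,853; SL = ⌊$154,082/6⌋ = $25,680 → take DB $30,853. Book value $141,929.
Year 3: DB = ⌊$141,929 × 125%/7⌋ = $25,344; SL = ⌊$123,229/5⌋ = $24,645 → take DB $25,344. Book value $116,585.
Year 4: DB = ⌊$116,585 × 125%/7⌋ = $20,818; SL = ⌊$97,885/4⌋ = $24,471 → take SL $24,471. Book value $92,114.
Year 5: DB = ⌊$92,114 × 125%/7⌋ = $16,448; SL = ⌊$73,414/3⌋ = $24,471 → take SL $24,471. Book value $67,643.
Year 6: DB = ⌊$67,643 × 125%/7⌋ = $12,079; SL = ⌊$48,943/2⌋ = $24,471 → take SL $24,471. Book value $43,172.
Year 7 (final): $43,172 − $18,700 = $24,472. Book value $18,700.

$37,561; $30,853; $25,344; $24,471; $24,471; $24,471; $24,472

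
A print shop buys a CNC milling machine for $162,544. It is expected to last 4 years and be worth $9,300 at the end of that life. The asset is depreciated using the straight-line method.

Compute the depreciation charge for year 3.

$38,311

Depreciable base = $162,544 − $9,300 = $153,244.
Annual expense = $153,244 / 4 = $38,311.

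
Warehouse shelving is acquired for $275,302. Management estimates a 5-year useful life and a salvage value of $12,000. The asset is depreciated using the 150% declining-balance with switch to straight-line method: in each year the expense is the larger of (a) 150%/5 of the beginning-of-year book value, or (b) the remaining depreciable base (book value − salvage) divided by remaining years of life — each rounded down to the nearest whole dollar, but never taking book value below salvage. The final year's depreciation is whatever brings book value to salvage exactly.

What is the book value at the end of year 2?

$134,899

Depreciable base = $275,302 − $12,000 = $263,302.
Year 1: DB = ⌊$275,302 × 150%/5⌋ = $82,590; SL = ⌊$263,302/5⌋ = $52,660 → take DB $82,590. Book value $192,712.
Year 2: DB = ⌊$192,712 × 150%/5⌋ = $57,813; SL = ⌊$180,712/4⌋ = $45,178 → take DB $57,813. Book value $134,899.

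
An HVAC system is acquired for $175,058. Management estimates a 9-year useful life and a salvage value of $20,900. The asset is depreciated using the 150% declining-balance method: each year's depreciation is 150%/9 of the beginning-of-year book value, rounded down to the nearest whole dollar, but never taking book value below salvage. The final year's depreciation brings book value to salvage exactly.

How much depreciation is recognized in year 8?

$8,143

Depreciable base = $175,058 − $20,900 = $154,158.
Year 1: ⌊$175,058 × 150%/9⌋ = $29,176. Book value $145,882.
Year 2: ⌊$145,882 × 150%/9⌋ = $24,313. Book value $121,569.
Year 3: ⌊$121,569 × 150%/9⌋ = $20,261. Book value $101,308.
Year 4: ⌊$101,308 × 150%/9⌋ = $16,884. Book value $84,424.
Year 5: ⌊$84,424 × 150%/9⌋ = $14,070. Book value $70,354.
Year 6: ⌊$70,354 × 150%/9⌋ = $11,725. Book value $58,629.
Year 7: ⌊$58,629 × 150%/9⌋ = $9,771. Book value $48,858.
Year 8: ⌊$48,858 × 150%/9⌋ = $8,143. Book value $40,715.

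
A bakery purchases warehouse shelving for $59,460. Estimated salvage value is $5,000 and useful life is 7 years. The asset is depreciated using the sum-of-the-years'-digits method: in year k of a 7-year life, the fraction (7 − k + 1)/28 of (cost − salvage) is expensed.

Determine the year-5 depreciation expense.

Depreciable base = $59,460 − $5,000 = $54,460.
Sum of the years' digits = 7+6+5+4+3+2+1 = 28.
Year 1: $54,460 × 7/28 = $13,615. Book value $45,845.
Year 2: $54,460 × 6/28 = $11,670. Book value $34,175.
Year 3: $54,460 × 5/28 = $9,725. Book value $24,450.
Year 4: $54,460 × 4/28 = $7,780. Book value $16,670.
Year 5: $54,460 × 3/28 = $5,835. Book value $10,835.

$5,835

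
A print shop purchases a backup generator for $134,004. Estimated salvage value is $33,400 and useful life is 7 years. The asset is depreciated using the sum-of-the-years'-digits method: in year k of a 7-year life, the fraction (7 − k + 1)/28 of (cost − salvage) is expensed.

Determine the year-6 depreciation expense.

Depreciable base = $134,004 − $33,400 = $100,604.
Sum of the years' digits = 7+6+5+4+3+2+1 = 28.
Year 1: $100,604 × 7/28 = $25,151. Book value $108,853.
Year 2: $100,604 × 6/28 = $21,558. Book value $87,295.
Year 3: $100,604 × 5/28 = $17,965. Book value $69,330.
Year 4: $100,604 × 4/28 = $14,372. Book value $54,958.
Year 5: $100,604 × 3/28 = $10,779. Book value $44,179.
Year 6: $100,604 × 2/28 = $7,186. Book value $36,993.

$7,186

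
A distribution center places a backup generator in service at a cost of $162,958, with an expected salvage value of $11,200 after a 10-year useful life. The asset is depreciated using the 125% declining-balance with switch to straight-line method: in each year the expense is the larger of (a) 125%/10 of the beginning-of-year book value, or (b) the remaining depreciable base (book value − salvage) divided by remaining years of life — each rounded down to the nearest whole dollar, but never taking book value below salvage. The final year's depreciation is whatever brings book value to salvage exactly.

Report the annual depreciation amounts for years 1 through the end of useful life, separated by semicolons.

Depreciable base = $162,958 − $11,200 = $151,758.
Year 1: DB = ⌊$162,958 × 125%/10⌋ = $20,369; SL = ⌊$151,758/10⌋ = $15,175 → take DB $20,369. Book value $142,589.
Year 2: DB = ⌊$142,589 × 125%/10⌋ = $17,823; SL = ⌊$131,389/9⌋ = $14,598 → take DB $17,823. Book value $124,766.
Year 3: DB = ⌊$124,766 × 125%/10⌋ = $15,595; SL = ⌊$113,566/8⌋ = $14,195 → take DB $15,595. Book value $109,171.
Year 4: DB = ⌊$109,171 × 125%/10⌋ = $13,646; SL = ⌊$97,971/7⌋ = $13,995 → take SL $13,995. Book value $95,176.
Year 5: DB = ⌊$95,176 × 125%/10⌋ = $11,897; SL = ⌊$83,976/6⌋ = $13,996 → take SL $13,996. Book value $81,180.
Year 6: DB = ⌊$81,180 × 125%/10⌋ = $10,147; SL = ⌊$69,980/5⌋ = $13,996 → take SL $13,996. Book value $67,184.
Year 7: DB = ⌊$67,184 × 125%/10⌋ = $8,398; SL = ⌊$55,984/4⌋ = $13,996 → take SL $13,996. Book value $53,188.
Year 8: DB = ⌊$53,188 × 125%/10⌋ = $6,648; SL = ⌊$41,988/3⌋ = $13,996 → take SL $13,996. Book value $39,192.
Year 9: DB = ⌊$39,192 × 125%/10⌋ = $4,899; SL = ⌊$27,992/2⌋ = $13,996 → take SL $13,996. Book value $25,196.
Year 10 (final): $25,196 − $11,200 = $13,996. Book value $11,200.

$20,369; $17,823; $15,595; $13,995; $13,996; $13,996; $13,996; $13,996; $13,996; $13,996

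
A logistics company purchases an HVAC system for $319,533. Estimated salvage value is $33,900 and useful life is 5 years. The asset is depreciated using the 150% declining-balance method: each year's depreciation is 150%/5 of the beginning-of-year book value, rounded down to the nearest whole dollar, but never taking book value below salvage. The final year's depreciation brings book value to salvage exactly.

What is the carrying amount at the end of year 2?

$156,572

Depreciable base = $319,533 − $33,900 = $285,633.
Year 1: ⌊$319,533 × 150%/5⌋ = $95,859. Book value $223,674.
Year 2: ⌊$223,674 × 150%/5⌋ = $67,102. Book value $156,572.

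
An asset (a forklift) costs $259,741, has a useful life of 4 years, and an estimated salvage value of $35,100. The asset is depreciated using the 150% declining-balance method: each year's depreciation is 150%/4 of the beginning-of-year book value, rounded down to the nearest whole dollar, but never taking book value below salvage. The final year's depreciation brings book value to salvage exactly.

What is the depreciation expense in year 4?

Depreciable base = $259,741 − $35,100 = $224,641.
Year 1: ⌊$259,741 × 150%/4⌋ = $97,402. Book value $162,339.
Year 2: ⌊$162,339 × 150%/4⌋ = $60,877. Book value $101,462.
Year 3: ⌊$101,462 × 150%/4⌋ = $38,048. Book value $63,414.
Year 4 (final): $63,414 − $35,100 = $28,314. Book value $35,100.

$28,314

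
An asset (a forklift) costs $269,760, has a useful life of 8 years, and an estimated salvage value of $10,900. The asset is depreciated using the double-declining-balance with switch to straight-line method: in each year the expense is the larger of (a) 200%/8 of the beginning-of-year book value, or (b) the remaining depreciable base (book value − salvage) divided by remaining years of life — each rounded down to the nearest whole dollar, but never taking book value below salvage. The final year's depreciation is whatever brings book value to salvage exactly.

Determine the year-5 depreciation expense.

Depreciable base = $269,760 − $10,900 = $258,860.
Year 1: DB = ⌊$269,760 × 200%/8⌋ = $67,440; SL = ⌊$258,860/8⌋ = $32,357 → take DB $67,440. Book value $202,320.
Year 2: DB = ⌊$202,320 × 200%/8⌋ = $50,580; SL = ⌊$191,420/7⌋ = $27,345 → take DB $50,580. Book value $151,740.
Year 3: DB = ⌊$151,740 × 200%/8⌋ = $37,935; SL = ⌊$140,840/6⌋ = $23,473 → take DB $37,935. Book value $113,805.
Year 4: DB = ⌊$113,805 × 200%/8⌋ = $28,451; SL = ⌊$102,905/5⌋ = $20,581 → take DB $28,451. Book value $85,354.
Year 5: DB = ⌊$85,354 × 200%/8⌋ = $21,338; SL = ⌊$74,454/4⌋ = $18,613 → take DB $21,338. Book value $64,016.

$21,338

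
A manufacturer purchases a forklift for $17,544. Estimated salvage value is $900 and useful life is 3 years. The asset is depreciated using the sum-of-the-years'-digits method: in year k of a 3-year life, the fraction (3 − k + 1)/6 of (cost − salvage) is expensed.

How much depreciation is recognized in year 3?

Depreciable base = $17,544 − $900 = $16,644.
Sum of the years' digits = 3+2+1 = 6.
Year 1: $16,644 × 3/6 = $8,322. Book value $9,222.
Year 2: $16,644 × 2/6 = $5,548. Book value $3,674.
Year 3: $16,644 × 1/6 = $2,774. Book value $900.

$2,774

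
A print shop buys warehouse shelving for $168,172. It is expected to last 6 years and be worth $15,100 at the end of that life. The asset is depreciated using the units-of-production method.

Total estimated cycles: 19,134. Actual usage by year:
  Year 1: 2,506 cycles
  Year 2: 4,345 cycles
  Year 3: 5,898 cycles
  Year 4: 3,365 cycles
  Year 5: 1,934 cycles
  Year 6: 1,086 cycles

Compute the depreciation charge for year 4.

Depreciable base = $168,172 − $15,100 = $153,072.
Rate = $153,072 / 19,134 cycles = $8 per cycle.
Year 1: 2,506 × $8 = $20,048. Book value $148,124.
Year 2: 4,345 × $8 = $34,760. Book value $113,364.
Year 3: 5,898 × $8 = $47,184. Book value $66,180.
Year 4: 3,365 × $8 = $26,920. Book value $39,260.

$26,920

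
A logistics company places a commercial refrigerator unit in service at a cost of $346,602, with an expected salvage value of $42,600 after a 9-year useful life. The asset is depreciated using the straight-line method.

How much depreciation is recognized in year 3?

$33,778

Depreciable base = $346,602 − $42,600 = $304,002.
Annual expense = $304,002 / 9 = $33,778.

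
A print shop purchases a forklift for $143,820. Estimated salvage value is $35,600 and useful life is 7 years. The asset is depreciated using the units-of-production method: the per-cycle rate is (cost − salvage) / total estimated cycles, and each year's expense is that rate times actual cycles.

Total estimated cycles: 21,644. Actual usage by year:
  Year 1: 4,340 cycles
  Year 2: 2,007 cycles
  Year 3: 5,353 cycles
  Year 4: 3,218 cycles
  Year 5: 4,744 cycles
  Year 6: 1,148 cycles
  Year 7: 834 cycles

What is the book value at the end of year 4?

$69,230

Depreciable base = $143,820 − $35,600 = $108,220.
Rate = $108,220 / 21,644 cycles = $5 per cycle.
Year 1: 4,340 × $5 = $21,700. Book value $122,120.
Year 2: 2,007 × $5 = $10,035. Book value $112,085.
Year 3: 5,353 × $5 = $26,765. Book value $85,320.
Year 4: 3,218 × $5 = $16,090. Book value $69,230.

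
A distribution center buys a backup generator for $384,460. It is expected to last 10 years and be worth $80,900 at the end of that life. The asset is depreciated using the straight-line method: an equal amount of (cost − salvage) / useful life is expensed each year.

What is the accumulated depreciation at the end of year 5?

$151,780

Depreciable base = $384,460 − $80,900 = $303,560.
Annual expense = $303,560 / 10 = $30,356.
End of year 1: book value $354,104.
End of year 2: book value $323,748.
End of year 3: book value $293,392.
End of year 4: book value $263,036.
End of year 5: book value $232,680.
Accumulated through year 5 = $384,460 − $232,680 = $151,780.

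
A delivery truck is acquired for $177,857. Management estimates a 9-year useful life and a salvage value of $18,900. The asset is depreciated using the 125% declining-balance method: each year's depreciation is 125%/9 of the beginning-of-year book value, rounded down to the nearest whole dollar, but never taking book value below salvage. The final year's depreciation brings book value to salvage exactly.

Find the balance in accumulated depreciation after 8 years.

$124,084

Depreciable base = $177,857 − $18,900 = $158,957.
Year 1: ⌊$177,857 × 125%/9⌋ = $24,702. Book value $153,155.
Year 2: ⌊$153,155 × 125%/9⌋ = $21,271. Book value $131,884.
Year 3: ⌊$131,884 × 125%/9⌋ = $18,317. Book value $113,567.
Year 4: ⌊$113,567 × 125%/9⌋ = $15,773. Book value $97,794.
Year 5: ⌊$97,794 × 125%/9⌋ = $13,582. Book value $84,212.
Year 6: ⌊$84,212 × 125%/9⌋ = $11,696. Book value $72,516.
Year 7: ⌊$72,516 × 125%/9⌋ = $10,071. Book value $62,445.
Year 8: ⌊$62,445 × 125%/9⌋ = $8,672. Book value $53,773.
Accumulated through year 8 = $177,857 − $53,773 = $124,084.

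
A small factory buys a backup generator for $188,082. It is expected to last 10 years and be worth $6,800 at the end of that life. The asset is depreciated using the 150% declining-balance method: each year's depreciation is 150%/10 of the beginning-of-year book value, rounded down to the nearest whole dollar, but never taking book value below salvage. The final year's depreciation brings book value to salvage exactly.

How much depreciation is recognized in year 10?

Depreciable base = $188,082 − $6,800 = $181,282.
Year 1: ⌊$188,082 × 150%/10⌋ = $28,212. Book value $159,870.
Year 2: ⌊$159,870 × 150%/10⌋ = $23,980. Book value $135,890.
Year 3: ⌊$135,890 × 150%/10⌋ = $20,383. Book value $115,507.
Year 4: ⌊$115,507 × 150%/10⌋ = $17,326. Book value $98,181.
Year 5: ⌊$98,181 × 150%/10⌋ = $14,727. Book value $83,454.
Year 6: ⌊$83,454 × 150%/10⌋ = $12,518. Book value $70,936.
Year 7: ⌊$70,936 × 150%/10⌋ = $10,640. Book value $60,296.
Year 8: ⌊$60,296 × 150%/10⌋ = $9,044. Book value $51,252.
Year 9: ⌊$51,252 × 150%/10⌋ = $7,687. Book value $43,565.
Year 10 (final): $43,565 − $6,800 = $36,765. Book value $6,800.

$36,765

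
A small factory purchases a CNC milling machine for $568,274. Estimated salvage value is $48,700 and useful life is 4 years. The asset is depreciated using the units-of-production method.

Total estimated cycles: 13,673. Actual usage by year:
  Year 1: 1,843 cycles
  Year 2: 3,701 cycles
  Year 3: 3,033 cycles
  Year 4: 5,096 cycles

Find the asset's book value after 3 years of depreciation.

Depreciable base = $568,274 − $48,700 = $519,574.
Rate = $519,574 / 13,673 cycles = $38 per cycle.
Year 1: 1,843 × $38 = $70,034. Book value $498,240.
Year 2: 3,701 × $38 = $140,638. Book value $357,602.
Year 3: 3,033 × $38 = $115,254. Book value $242,348.

$242,348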